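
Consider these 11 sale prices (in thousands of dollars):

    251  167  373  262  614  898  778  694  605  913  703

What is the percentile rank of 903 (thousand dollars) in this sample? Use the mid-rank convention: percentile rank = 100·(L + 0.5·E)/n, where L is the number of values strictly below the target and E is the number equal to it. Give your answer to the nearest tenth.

Sorted: 167, 251, 262, 373, 605, 614, 694, 703, 778, 898, 913.
Count below 903: L = 10; count equal: E = 0; n = 11.
Percentile rank = 100·(10 + 0.5·0)/11 = 100·10/11 = 90.91.

90.9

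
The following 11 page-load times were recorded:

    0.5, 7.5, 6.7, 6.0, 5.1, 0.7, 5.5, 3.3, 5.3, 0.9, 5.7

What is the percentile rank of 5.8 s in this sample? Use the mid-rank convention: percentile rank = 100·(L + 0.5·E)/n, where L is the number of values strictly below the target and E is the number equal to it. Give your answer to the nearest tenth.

Sorted: 0.5, 0.7, 0.9, 3.3, 5.1, 5.3, 5.5, 5.7, 6.0, 6.7, 7.5.
Count below 5.8: L = 8; count equal: E = 0; n = 11.
Percentile rank = 100·(8 + 0.5·0)/11 = 100·8/11 = 72.73.

72.7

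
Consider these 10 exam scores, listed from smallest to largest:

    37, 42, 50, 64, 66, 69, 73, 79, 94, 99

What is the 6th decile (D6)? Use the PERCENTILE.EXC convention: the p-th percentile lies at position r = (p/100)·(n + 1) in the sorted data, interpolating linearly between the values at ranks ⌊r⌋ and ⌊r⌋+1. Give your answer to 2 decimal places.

71.40

n = 10.
r = (60/100)·(10 + 1) = 6.6.
Rank 6 is 69 and rank 7 is 73.
Interpolate: 69 + 0.6·(73 − 69) = 69 + 0.6·4 = 71.4.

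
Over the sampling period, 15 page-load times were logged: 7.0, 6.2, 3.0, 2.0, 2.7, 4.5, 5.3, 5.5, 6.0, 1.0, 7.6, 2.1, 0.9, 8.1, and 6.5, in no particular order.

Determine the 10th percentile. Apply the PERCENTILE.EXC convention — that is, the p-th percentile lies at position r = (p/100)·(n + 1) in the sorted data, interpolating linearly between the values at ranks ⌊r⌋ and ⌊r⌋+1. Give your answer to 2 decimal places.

Sorted: 0.9, 1.0, 2.0, 2.1, 2.7, 3.0, 4.5, 5.3, 5.5, 6.0, 6.2, 6.5, 7.0, 7.6, 8.1.
n = 15.
r = (10/100)·(15 + 1) = 1.6.
Rank 1 is 0.9 and rank 2 is 1.0.
Interpolate: 0.9 + 0.6·(1.0 − 0.9) = 0.9 + 0.6·0.1 = 0.96.

0.96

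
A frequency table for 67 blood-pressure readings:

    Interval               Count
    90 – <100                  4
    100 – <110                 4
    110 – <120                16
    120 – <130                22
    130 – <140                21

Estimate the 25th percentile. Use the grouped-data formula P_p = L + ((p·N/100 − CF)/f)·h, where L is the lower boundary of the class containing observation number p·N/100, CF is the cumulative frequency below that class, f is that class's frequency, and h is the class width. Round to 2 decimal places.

N = 67; target position k = 25/100 · 67 = 16.75.
Cumulative frequencies: 4, 8, 24, 46, 67.
Observation 16.75 falls in the class 110 – <120.
L = 110, CF = 8, f = 16, h = 10.
P25 = 110 + ((16.75 − 8)/16)·10 = 110 + 5.46875 = 115.469.

115.47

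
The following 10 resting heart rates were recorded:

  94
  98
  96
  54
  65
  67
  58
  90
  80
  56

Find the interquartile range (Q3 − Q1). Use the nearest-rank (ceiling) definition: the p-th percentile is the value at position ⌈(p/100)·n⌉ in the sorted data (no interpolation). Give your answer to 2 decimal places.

36.00

Sorted: 54, 56, 58, 65, 67, 80, 90, 94, 96, 98.
n = 10.
P25: rank ⌈25/100·10⌉ = 3 → 58.
P75: rank ⌈75/100·10⌉ = 8 → 94.
Difference: 94 − 58 = 36.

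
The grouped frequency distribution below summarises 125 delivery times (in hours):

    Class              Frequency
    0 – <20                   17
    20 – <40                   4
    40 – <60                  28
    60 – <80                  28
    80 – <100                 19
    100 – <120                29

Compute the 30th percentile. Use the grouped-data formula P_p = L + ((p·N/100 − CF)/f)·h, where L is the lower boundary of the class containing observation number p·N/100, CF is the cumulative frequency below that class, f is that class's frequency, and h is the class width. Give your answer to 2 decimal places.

51.79

N = 125; target position k = 30/100 · 125 = 37.5.
Cumulative frequencies: 17, 21, 49, 77, 96, 125.
Observation 37.5 falls in the class 40 – <60.
L = 40, CF = 21, f = 28, h = 20.
P30 = 40 + ((37.5 − 21)/28)·20 = 40 + 11.7857 = 51.7857.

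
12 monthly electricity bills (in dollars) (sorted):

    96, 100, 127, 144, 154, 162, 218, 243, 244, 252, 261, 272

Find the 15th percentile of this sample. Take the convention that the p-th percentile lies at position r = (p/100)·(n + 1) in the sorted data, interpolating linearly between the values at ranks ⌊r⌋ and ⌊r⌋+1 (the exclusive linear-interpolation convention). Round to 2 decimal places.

n = 12.
r = (15/100)·(12 + 1) = 1.95.
Rank 1 is 96 and rank 2 is 100.
Interpolate: 96 + 0.95·(100 − 96) = 96 + 0.95·4 = 99.8.

99.80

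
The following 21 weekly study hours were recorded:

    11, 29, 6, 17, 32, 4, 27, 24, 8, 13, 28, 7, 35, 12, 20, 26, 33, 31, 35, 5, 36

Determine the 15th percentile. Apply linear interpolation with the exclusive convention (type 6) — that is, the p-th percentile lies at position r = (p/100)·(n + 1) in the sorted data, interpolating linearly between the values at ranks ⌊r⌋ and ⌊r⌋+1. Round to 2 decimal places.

Sorted: 4, 5, 6, 7, 8, 11, 12, 13, 17, 20, 24, 26, 27, 28, 29, 31, 32, 33, 35, 35, 36.
n = 21.
r = (15/100)·(21 + 1) = 3.3.
Rank 3 is 6 and rank 4 is 7.
Interpolate: 6 + 0.3·(7 − 6) = 6 + 0.3·1 = 6.3.

6.30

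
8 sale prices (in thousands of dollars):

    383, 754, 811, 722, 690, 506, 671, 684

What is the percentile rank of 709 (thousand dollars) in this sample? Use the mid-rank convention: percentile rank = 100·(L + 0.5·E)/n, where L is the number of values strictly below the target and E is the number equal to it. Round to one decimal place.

62.5

Sorted: 383, 506, 671, 684, 690, 722, 754, 811.
Count below 709: L = 5; count equal: E = 0; n = 8.
Percentile rank = 100·(5 + 0.5·0)/8 = 100·5/8 = 62.5.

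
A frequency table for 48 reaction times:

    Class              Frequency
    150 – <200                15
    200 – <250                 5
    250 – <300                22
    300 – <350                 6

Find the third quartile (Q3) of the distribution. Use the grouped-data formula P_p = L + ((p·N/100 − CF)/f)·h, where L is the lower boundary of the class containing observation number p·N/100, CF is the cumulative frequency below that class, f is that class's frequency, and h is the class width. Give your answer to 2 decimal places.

N = 48; target position k = 75/100 · 48 = 36.
Cumulative frequencies: 15, 20, 42, 48.
Observation 36 falls in the class 250 – <300.
L = 250, CF = 20, f = 22, h = 50.
P75 = 250 + ((36 − 20)/22)·50 = 250 + 36.3636 = 286.364.

286.36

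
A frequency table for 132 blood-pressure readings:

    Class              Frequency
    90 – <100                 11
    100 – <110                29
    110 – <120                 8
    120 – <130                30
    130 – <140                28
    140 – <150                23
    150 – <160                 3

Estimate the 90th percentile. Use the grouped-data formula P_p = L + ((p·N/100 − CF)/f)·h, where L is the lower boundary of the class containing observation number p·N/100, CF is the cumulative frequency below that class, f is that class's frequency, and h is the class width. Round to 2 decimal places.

145.57

N = 132; target position k = 90/100 · 132 = 118.8.
Cumulative frequencies: 11, 40, 48, 78, 106, 129, 132.
Observation 118.8 falls in the class 140 – <150.
L = 140, CF = 106, f = 23, h = 10.
P90 = 140 + ((118.8 − 106)/23)·10 = 140 + 5.56522 = 145.565.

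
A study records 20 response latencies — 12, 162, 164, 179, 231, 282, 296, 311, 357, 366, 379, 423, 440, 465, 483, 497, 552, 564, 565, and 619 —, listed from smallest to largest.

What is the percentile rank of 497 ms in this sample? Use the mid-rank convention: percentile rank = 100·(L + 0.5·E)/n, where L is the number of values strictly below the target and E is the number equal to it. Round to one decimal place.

Count below 497: L = 15; count equal: E = 1; n = 20.
Percentile rank = 100·(15 + 0.5·1)/20 = 100·15.5/20 = 77.5.

77.5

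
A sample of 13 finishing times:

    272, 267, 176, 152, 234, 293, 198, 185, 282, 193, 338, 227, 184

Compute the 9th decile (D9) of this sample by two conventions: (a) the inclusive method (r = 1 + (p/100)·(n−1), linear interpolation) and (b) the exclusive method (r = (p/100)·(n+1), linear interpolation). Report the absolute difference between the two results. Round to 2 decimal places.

Sorted: 152, 176, 184, 185, 193, 198, 227, 234, 267, 272, 282, 293, 338.
n = 13.
(a) r = 11.8; between ranks 11 (282) and 12 (293): 290.8.
(b) r = 12.6; between ranks 12 (293) and 13 (338): 320.
|290.8 − 320| = 29.2.

29.20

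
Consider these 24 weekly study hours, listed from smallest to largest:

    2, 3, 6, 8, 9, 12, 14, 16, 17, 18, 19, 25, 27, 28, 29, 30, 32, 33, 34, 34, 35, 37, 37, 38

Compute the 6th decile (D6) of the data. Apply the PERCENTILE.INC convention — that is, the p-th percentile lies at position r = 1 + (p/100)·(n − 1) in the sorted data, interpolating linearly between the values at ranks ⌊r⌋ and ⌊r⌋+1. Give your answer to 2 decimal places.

28.80

n = 24.
r = 1 + (60/100)·(24 − 1) = 1 + 13.8 = 14.8.
Rank 14 is 28 and rank 15 is 29.
Interpolate: 28 + 0.8·(29 − 28) = 28 + 0.8·1 = 28.8.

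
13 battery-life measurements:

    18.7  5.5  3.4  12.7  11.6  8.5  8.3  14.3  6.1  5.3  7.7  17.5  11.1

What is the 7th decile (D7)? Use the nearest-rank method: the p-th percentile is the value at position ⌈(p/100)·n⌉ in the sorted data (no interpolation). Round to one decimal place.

12.7

Sorted: 3.4, 5.3, 5.5, 6.1, 7.7, 8.3, 8.5, 11.1, 11.6, 12.7, 14.3, 17.5, 18.7.
n = 13.
Position = ⌈70/100 · 13⌉ = ⌈9.1⌉ = 10.
The value at rank 10 is 12.7.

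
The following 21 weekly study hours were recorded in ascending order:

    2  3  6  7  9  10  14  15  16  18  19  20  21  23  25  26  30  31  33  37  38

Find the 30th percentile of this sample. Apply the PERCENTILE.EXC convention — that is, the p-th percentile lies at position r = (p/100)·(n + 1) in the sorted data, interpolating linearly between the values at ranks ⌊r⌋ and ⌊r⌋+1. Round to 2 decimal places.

12.40

n = 21.
r = (30/100)·(21 + 1) = 6.6.
Rank 6 is 10 and rank 7 is 14.
Interpolate: 10 + 0.6·(14 − 10) = 10 + 0.6·4 = 12.4.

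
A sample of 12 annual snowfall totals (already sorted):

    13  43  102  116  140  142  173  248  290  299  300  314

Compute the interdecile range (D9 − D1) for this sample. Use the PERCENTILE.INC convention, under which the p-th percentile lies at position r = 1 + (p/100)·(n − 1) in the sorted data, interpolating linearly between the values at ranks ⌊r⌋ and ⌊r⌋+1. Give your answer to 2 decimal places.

251.00

n = 12.
P10: r = 2.1; ranks 2–3 are 43, 102; interpolating gives 48.9.
P90: r = 10.9; ranks 10–11 are 299, 300; interpolating gives 299.9.
Difference: 299.9 − 48.9 = 251.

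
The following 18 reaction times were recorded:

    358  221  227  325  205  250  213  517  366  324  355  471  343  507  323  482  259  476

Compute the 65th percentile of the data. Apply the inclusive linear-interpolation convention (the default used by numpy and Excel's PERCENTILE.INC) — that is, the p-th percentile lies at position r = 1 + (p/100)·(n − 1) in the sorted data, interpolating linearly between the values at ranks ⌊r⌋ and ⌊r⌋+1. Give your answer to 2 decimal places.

358.40

Sorted: 205, 213, 221, 227, 250, 259, 323, 324, 325, 343, 355, 358, 366, 471, 476, 482, 507, 517.
n = 18.
r = 1 + (65/100)·(18 − 1) = 1 + 11.05 = 12.05.
Rank 12 is 358 and rank 13 is 366.
Interpolate: 358 + 0.05·(366 − 358) = 358 + 0.05·8 = 358.4.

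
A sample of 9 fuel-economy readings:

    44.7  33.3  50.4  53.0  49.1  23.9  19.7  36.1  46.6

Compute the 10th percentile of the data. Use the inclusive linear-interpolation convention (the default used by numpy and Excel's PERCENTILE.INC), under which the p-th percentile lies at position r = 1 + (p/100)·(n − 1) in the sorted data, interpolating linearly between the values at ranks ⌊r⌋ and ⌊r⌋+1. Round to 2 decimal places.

Sorted: 19.7, 23.9, 33.3, 36.1, 44.7, 46.6, 49.1, 50.4, 53.0.
n = 9.
r = 1 + (10/100)·(9 − 1) = 1 + 0.8 = 1.8.
Rank 1 is 19.7 and rank 2 is 23.9.
Interpolate: 19.7 + 0.8·(23.9 − 19.7) = 19.7 + 0.8·4.2 = 23.06.

23.06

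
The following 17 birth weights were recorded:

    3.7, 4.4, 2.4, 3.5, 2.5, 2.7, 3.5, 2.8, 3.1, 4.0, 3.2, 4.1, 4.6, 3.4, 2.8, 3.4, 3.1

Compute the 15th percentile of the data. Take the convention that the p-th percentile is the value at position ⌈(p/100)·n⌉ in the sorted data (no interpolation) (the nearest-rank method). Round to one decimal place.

Sorted: 2.4, 2.5, 2.7, 2.8, 2.8, 3.1, 3.1, 3.2, 3.4, 3.4, 3.5, 3.5, 3.7, 4.0, 4.1, 4.4, 4.6.
n = 17.
Position = ⌈15/100 · 17⌉ = ⌈2.55⌉ = 3.
The value at rank 3 is 2.7.

2.7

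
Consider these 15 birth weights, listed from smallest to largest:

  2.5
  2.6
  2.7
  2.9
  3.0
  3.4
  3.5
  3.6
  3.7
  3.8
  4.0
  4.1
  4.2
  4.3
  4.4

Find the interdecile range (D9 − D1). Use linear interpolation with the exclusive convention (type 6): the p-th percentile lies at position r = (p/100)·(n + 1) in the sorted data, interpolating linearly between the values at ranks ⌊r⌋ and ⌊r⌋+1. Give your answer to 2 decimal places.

1.78

n = 15.
P10: r = 1.6; ranks 1–2 are 2.5, 2.6; interpolating gives 2.56.
P90: r = 14.4; ranks 14–15 are 4.3, 4.4; interpolating gives 4.34.
Difference: 4.34 − 2.56 = 1.78.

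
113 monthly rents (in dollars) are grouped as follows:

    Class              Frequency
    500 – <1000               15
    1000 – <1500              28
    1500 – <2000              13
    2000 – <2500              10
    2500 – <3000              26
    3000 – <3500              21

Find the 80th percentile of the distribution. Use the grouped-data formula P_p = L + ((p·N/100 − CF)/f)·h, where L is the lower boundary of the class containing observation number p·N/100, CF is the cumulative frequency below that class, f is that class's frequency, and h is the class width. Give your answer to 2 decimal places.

2969.23

N = 113; target position k = 80/100 · 113 = 90.4.
Cumulative frequencies: 15, 43, 56, 66, 92, 113.
Observation 90.4 falls in the class 2500 – <3000.
L = 2500, CF = 66, f = 26, h = 500.
P80 = 2500 + ((90.4 − 66)/26)·500 = 2500 + 469.231 = 2969.23.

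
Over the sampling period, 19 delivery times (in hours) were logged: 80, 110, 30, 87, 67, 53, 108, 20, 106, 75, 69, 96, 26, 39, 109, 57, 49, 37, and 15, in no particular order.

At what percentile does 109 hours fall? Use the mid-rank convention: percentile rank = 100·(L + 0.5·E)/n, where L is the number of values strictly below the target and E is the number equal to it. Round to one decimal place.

92.1

Sorted: 15, 20, 26, 30, 37, 39, 49, 53, 57, 67, 69, 75, 80, 87, 96, 106, 108, 109, 110.
Count below 109: L = 17; count equal: E = 1; n = 19.
Percentile rank = 100·(17 + 0.5·1)/19 = 100·17.5/19 = 92.11.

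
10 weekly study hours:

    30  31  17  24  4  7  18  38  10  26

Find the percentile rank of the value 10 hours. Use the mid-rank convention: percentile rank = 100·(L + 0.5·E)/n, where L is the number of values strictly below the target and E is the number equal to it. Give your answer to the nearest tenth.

Sorted: 4, 7, 10, 17, 18, 24, 26, 30, 31, 38.
Count below 10: L = 2; count equal: E = 1; n = 10.
Percentile rank = 100·(2 + 0.5·1)/10 = 100·2.5/10 = 25.

25.0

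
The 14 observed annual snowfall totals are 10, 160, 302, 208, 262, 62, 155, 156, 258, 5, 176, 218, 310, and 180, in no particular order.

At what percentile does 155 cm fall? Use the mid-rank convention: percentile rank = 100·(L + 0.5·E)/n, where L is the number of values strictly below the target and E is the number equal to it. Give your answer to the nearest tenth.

25.0

Sorted: 5, 10, 62, 155, 156, 160, 176, 180, 208, 218, 258, 262, 302, 310.
Count below 155: L = 3; count equal: E = 1; n = 14.
Percentile rank = 100·(3 + 0.5·1)/14 = 100·3.5/14 = 25.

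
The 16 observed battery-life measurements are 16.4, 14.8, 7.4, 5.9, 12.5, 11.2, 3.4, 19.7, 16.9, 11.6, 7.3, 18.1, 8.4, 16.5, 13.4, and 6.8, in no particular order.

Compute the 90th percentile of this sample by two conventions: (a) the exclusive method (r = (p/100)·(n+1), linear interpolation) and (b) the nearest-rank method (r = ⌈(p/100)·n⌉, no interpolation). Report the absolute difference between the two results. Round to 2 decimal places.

Sorted: 3.4, 5.9, 6.8, 7.3, 7.4, 8.4, 11.2, 11.6, 12.5, 13.4, 14.8, 16.4, 16.5, 16.9, 18.1, 19.7.
n = 16.
(a) r = 15.3; between ranks 15 (18.1) and 16 (19.7): 18.58.
(b) the nearest-rank method: rank 15 → 18.1.
|18.58 − 18.1| = 0.48.

0.48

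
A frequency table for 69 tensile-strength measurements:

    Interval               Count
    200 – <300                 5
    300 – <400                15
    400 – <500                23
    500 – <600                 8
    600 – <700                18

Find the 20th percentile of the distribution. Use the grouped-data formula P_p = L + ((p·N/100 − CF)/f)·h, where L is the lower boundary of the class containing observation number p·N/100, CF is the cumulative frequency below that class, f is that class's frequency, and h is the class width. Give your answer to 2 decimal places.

358.67

N = 69; target position k = 20/100 · 69 = 13.8.
Cumulative frequencies: 5, 20, 43, 51, 69.
Observation 13.8 falls in the class 300 – <400.
L = 300, CF = 5, f = 15, h = 100.
P20 = 300 + ((13.8 − 5)/15)·100 = 300 + 58.6667 = 358.667.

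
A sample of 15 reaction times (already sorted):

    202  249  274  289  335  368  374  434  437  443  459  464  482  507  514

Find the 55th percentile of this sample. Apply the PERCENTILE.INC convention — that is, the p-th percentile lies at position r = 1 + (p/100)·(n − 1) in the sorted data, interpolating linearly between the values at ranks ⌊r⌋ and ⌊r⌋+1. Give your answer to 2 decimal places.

n = 15.
r = 1 + (55/100)·(15 − 1) = 1 + 7.7 = 8.7.
Rank 8 is 434 and rank 9 is 437.
Interpolate: 434 + 0.7·(437 − 434) = 434 + 0.7·3 = 436.1.

436.10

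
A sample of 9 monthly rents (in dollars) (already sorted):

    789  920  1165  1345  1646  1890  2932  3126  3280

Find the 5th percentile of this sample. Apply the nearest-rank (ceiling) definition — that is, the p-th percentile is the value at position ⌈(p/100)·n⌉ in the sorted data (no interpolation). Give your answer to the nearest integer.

n = 9.
Position = ⌈5/100 · 9⌉ = ⌈0.45⌉ = 1.
The value at rank 1 is 789.

789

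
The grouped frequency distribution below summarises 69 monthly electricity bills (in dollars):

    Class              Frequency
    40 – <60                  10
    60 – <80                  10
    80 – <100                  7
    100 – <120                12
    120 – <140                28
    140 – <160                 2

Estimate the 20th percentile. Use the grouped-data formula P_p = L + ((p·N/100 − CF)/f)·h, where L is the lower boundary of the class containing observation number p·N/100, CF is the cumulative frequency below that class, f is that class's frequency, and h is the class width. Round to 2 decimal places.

N = 69; target position k = 20/100 · 69 = 13.8.
Cumulative frequencies: 10, 20, 27, 39, 67, 69.
Observation 13.8 falls in the class 60 – <80.
L = 60, CF = 10, f = 10, h = 20.
P20 = 60 + ((13.8 − 10)/10)·20 = 60 + 7.6 = 67.6.

67.60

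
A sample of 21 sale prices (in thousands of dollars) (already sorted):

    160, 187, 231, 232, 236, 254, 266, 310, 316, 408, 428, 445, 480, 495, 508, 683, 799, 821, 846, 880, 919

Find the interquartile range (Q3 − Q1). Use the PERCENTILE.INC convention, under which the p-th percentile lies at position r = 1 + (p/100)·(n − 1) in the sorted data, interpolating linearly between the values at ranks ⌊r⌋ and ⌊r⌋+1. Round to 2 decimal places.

n = 21.
P25: r = 6 (integer) → 254.
P75: r = 16 (integer) → 683.
Difference: 683 − 254 = 429.

429.00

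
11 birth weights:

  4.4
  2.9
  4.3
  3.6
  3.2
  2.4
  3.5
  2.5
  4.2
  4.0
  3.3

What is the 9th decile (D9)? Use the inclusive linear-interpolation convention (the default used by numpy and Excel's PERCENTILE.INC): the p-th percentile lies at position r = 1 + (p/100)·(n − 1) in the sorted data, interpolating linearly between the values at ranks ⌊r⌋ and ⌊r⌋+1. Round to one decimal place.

4.3

Sorted: 2.4, 2.5, 2.9, 3.2, 3.3, 3.5, 3.6, 4.0, 4.2, 4.3, 4.4.
n = 11.
r = 1 + (90/100)·(11 − 1) = 1 + 9 = 10.
r is an integer, so P90 is the value at rank 10: 4.3.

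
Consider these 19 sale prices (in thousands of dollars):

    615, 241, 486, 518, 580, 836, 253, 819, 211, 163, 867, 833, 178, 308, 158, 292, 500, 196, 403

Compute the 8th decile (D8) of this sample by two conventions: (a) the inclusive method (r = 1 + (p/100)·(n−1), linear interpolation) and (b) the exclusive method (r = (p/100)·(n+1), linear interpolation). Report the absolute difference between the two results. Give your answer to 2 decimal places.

122.40

Sorted: 158, 163, 178, 196, 211, 241, 253, 292, 308, 403, 486, 500, 518, 580, 615, 819, 833, 836, 867.
n = 19.
(a) r = 15.4; between ranks 15 (615) and 16 (819): 696.6.
(b) r = 16 → value at rank 16 = 819.
|696.6 − 819| = 122.4.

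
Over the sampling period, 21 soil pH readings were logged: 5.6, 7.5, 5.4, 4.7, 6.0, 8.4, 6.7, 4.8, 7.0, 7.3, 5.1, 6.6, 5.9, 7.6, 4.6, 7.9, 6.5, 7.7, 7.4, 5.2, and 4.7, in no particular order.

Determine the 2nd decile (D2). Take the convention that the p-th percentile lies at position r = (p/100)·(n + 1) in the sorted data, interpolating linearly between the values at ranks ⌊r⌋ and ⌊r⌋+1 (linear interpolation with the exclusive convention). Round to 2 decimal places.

4.92

Sorted: 4.6, 4.7, 4.7, 4.8, 5.1, 5.2, 5.4, 5.6, 5.9, 6.0, 6.5, 6.6, 6.7, 7.0, 7.3, 7.4, 7.5, 7.6, 7.7, 7.9, 8.4.
n = 21.
r = (20/100)·(21 + 1) = 4.4.
Rank 4 is 4.8 and rank 5 is 5.1.
Interpolate: 4.8 + 0.4·(5.1 − 4.8) = 4.8 + 0.4·0.3 = 4.92.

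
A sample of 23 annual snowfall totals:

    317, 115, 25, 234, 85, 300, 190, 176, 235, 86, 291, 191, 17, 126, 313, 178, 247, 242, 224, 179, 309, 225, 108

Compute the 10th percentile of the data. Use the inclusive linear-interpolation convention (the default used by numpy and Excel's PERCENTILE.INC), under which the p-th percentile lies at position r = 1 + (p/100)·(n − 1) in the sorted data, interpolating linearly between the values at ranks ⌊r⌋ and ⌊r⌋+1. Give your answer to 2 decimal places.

85.20

Sorted: 17, 25, 85, 86, 108, 115, 126, 176, 178, 179, 190, 191, 224, 225, 234, 235, 242, 247, 291, 300, 309, 313, 317.
n = 23.
r = 1 + (10/100)·(23 − 1) = 1 + 2.2 = 3.2.
Rank 3 is 85 and rank 4 is 86.
Interpolate: 85 + 0.2·(86 − 85) = 85 + 0.2·1 = 85.2.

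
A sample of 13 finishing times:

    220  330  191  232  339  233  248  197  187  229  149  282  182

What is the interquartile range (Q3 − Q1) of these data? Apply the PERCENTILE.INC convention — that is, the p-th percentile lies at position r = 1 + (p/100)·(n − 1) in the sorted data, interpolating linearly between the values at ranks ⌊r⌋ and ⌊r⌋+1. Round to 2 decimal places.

Sorted: 149, 182, 187, 191, 197, 220, 229, 232, 233, 248, 282, 330, 339.
n = 13.
P25: r = 4 (integer) → 191.
P75: r = 10 (integer) → 248.
Difference: 248 − 191 = 57.

57.00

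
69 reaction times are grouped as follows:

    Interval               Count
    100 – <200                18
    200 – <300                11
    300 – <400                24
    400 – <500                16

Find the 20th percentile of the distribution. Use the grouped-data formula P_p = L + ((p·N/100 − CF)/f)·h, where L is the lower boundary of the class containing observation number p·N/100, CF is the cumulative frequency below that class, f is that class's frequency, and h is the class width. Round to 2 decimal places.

176.67

N = 69; target position k = 20/100 · 69 = 13.8.
Cumulative frequencies: 18, 29, 53, 69.
Observation 13.8 falls in the class 100 – <200.
L = 100, CF = 0, f = 18, h = 100.
P20 = 100 + ((13.8 − 0)/18)·100 = 100 + 76.6667 = 176.667.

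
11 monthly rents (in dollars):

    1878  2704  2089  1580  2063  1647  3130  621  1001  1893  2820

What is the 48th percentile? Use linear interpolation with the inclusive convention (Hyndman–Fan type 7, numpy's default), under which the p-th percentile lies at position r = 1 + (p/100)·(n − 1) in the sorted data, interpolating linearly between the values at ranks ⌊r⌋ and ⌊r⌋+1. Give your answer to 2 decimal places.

1890.00

Sorted: 621, 1001, 1580, 1647, 1878, 1893, 2063, 2089, 2704, 2820, 3130.
n = 11.
r = 1 + (48/100)·(11 − 1) = 1 + 4.8 = 5.8.
Rank 5 is 1878 and rank 6 is 1893.
Interpolate: 1878 + 0.8·(1893 − 1878) = 1878 + 0.8·15 = 1890.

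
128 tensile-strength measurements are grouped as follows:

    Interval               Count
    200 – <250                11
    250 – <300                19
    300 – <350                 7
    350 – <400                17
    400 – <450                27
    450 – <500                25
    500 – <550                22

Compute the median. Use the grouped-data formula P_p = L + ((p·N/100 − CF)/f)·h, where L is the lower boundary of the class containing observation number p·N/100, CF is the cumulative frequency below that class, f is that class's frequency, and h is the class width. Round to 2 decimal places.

N = 128; target position k = 50/100 · 128 = 64.
Cumulative frequencies: 11, 30, 37, 54, 81, 106, 128.
Observation 64 falls in the class 400 – <450.
L = 400, CF = 54, f = 27, h = 50.
P50 = 400 + ((64 − 54)/27)·50 = 400 + 18.5185 = 418.519.

418.52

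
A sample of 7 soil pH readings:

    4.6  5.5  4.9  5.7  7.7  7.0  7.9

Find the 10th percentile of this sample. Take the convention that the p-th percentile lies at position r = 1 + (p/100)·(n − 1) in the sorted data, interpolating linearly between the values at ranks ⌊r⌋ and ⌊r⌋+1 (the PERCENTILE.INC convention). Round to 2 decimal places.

Sorted: 4.6, 4.9, 5.5, 5.7, 7.0, 7.7, 7.9.
n = 7.
r = 1 + (10/100)·(7 − 1) = 1 + 0.6 = 1.6.
Rank 1 is 4.6 and rank 2 is 4.9.
Interpolate: 4.6 + 0.6·(4.9 − 4.6) = 4.6 + 0.6·0.3 = 4.78.

4.78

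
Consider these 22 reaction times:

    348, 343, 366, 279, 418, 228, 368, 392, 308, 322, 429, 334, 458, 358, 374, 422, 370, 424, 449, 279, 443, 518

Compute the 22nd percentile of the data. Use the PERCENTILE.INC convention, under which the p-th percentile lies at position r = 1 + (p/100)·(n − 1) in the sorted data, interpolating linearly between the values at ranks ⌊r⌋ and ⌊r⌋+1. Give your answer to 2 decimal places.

Sorted: 228, 279, 279, 308, 322, 334, 343, 348, 358, 366, 368, 370, 374, 392, 418, 422, 424, 429, 443, 449, 458, 518.
n = 22.
r = 1 + (22/100)·(22 − 1) = 1 + 4.62 = 5.62.
Rank 5 is 322 and rank 6 is 334.
Interpolate: 322 + 0.62·(334 − 322) = 322 + 0.62·12 = 329.44.

329.44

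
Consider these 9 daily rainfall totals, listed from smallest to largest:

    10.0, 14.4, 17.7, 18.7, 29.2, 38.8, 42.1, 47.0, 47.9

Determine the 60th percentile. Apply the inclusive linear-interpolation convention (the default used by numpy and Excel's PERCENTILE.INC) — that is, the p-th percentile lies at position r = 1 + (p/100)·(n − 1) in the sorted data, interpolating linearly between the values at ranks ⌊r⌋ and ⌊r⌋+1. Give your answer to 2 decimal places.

36.88

n = 9.
r = 1 + (60/100)·(9 − 1) = 1 + 4.8 = 5.8.
Rank 5 is 29.2 and rank 6 is 38.8.
Interpolate: 29.2 + 0.8·(38.8 − 29.2) = 29.2 + 0.8·9.6 = 36.88.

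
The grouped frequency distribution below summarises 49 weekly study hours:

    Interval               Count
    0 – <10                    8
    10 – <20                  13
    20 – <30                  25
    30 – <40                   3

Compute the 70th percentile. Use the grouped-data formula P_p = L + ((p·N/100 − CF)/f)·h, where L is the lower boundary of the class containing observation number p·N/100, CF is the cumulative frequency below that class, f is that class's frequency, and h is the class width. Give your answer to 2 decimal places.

N = 49; target position k = 70/100 · 49 = 34.3.
Cumulative frequencies: 8, 21, 46, 49.
Observation 34.3 falls in the class 20 – <30.
L = 20, CF = 21, f = 25, h = 10.
P70 = 20 + ((34.3 − 21)/25)·10 = 20 + 5.32 = 25.32.

25.32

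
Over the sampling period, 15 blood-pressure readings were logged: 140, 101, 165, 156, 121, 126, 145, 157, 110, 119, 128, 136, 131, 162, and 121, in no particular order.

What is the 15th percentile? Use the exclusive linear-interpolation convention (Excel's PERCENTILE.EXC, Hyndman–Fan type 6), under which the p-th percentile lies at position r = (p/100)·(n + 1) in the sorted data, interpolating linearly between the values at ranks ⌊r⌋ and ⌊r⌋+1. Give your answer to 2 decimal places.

Sorted: 101, 110, 119, 121, 121, 126, 128, 131, 136, 140, 145, 156, 157, 162, 165.
n = 15.
r = (15/100)·(15 + 1) = 2.4.
Rank 2 is 110 and rank 3 is 119.
Interpolate: 110 + 0.4·(119 − 110) = 110 + 0.4·9 = 113.6.

113.60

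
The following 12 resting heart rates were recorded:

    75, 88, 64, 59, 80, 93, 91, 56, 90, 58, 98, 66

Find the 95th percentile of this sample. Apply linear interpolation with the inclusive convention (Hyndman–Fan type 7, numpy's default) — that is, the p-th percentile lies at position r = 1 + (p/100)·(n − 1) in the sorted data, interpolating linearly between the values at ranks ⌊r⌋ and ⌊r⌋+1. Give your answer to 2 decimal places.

95.25

Sorted: 56, 58, 59, 64, 66, 75, 80, 88, 90, 91, 93, 98.
n = 12.
r = 1 + (95/100)·(12 − 1) = 1 + 10.45 = 11.45.
Rank 11 is 93 and rank 12 is 98.
Interpolate: 93 + 0.45·(98 − 93) = 93 + 0.45·5 = 95.25.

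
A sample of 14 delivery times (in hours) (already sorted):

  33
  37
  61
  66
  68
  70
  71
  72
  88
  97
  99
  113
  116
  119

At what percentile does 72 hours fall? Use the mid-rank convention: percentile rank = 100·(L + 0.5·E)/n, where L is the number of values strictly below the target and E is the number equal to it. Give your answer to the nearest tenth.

Count below 72: L = 7; count equal: E = 1; n = 14.
Percentile rank = 100·(7 + 0.5·1)/14 = 100·7.5/14 = 53.57.

53.6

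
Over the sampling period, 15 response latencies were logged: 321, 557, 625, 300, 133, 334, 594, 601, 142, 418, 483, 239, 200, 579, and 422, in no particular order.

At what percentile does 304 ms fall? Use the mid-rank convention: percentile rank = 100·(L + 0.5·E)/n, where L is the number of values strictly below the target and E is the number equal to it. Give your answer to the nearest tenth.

33.3

Sorted: 133, 142, 200, 239, 300, 321, 334, 418, 422, 483, 557, 579, 594, 601, 625.
Count below 304: L = 5; count equal: E = 0; n = 15.
Percentile rank = 100·(5 + 0.5·0)/15 = 100·5/15 = 33.33.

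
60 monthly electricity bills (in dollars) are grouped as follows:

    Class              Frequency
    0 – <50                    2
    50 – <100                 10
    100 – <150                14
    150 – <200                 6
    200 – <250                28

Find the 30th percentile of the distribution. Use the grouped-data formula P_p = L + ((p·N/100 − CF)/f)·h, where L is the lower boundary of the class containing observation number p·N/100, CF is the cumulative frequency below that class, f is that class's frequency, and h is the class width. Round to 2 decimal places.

121.43

N = 60; target position k = 30/100 · 60 = 18.
Cumulative frequencies: 2, 12, 26, 32, 60.
Observation 18 falls in the class 100 – <150.
L = 100, CF = 12, f = 14, h = 50.
P30 = 100 + ((18 − 12)/14)·50 = 100 + 21.4286 = 121.429.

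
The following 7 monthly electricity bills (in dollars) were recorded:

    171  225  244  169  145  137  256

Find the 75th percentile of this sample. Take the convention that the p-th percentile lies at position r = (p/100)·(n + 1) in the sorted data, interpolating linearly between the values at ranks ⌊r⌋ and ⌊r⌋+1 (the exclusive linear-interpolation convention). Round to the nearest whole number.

Sorted: 137, 145, 169, 171, 225, 244, 256.
n = 7.
r = (75/100)·(7 + 1) = 6.
r is an integer, so P75 is the value at rank 6: 244.

244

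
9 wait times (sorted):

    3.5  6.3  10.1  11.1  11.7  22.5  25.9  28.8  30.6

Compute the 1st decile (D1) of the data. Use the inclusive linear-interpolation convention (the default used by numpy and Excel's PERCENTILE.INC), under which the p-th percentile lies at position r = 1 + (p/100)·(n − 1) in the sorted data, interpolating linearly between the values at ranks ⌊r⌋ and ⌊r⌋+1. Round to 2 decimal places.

n = 9.
r = 1 + (10/100)·(9 − 1) = 1 + 0.8 = 1.8.
Rank 1 is 3.5 and rank 2 is 6.3.
Interpolate: 3.5 + 0.8·(6.3 − 3.5) = 3.5 + 0.8·2.8 = 5.74.

5.74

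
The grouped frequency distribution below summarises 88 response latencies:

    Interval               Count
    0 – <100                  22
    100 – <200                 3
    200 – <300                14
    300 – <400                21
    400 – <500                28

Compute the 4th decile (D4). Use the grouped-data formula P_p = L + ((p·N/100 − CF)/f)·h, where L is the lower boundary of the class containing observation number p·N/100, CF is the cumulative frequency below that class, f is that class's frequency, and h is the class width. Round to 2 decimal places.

N = 88; target position k = 40/100 · 88 = 35.2.
Cumulative frequencies: 22, 25, 39, 60, 88.
Observation 35.2 falls in the class 200 – <300.
L = 200, CF = 25, f = 14, h = 100.
P40 = 200 + ((35.2 − 25)/14)·100 = 200 + 72.8571 = 272.857.

272.86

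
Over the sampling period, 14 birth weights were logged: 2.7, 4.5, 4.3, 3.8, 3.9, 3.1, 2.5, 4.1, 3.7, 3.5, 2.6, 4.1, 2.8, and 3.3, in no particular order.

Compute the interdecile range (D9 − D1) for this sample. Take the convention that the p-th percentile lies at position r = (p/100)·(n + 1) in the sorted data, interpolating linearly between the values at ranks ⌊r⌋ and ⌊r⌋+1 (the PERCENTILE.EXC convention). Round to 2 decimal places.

1.85

Sorted: 2.5, 2.6, 2.7, 2.8, 3.1, 3.3, 3.5, 3.7, 3.8, 3.9, 4.1, 4.1, 4.3, 4.5.
n = 14.
P10: r = 1.5; ranks 1–2 are 2.5, 2.6; interpolating gives 2.55.
P90: r = 13.5; ranks 13–14 are 4.3, 4.5; interpolating gives 4.4.
Difference: 4.4 − 2.55 = 1.85.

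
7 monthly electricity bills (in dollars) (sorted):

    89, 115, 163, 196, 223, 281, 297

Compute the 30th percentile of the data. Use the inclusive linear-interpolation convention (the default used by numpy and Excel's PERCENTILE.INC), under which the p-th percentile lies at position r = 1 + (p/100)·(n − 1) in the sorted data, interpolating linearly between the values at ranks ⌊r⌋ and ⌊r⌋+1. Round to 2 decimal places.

153.40

n = 7.
r = 1 + (30/100)·(7 − 1) = 1 + 1.8 = 2.8.
Rank 2 is 115 and rank 3 is 163.
Interpolate: 115 + 0.8·(163 − 115) = 115 + 0.8·48 = 153.4.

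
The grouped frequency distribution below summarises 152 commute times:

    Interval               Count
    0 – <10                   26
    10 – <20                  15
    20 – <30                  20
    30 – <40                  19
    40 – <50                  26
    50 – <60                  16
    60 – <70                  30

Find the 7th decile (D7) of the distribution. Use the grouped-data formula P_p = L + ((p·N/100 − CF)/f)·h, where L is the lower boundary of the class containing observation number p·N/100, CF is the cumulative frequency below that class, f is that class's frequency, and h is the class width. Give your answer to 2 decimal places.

50.25

N = 152; target position k = 70/100 · 152 = 106.4.
Cumulative frequencies: 26, 41, 61, 80, 106, 122, 152.
Observation 106.4 falls in the class 50 – <60.
L = 50, CF = 106, f = 16, h = 10.
P70 = 50 + ((106.4 − 106)/16)·10 = 50 + 0.25 = 50.25.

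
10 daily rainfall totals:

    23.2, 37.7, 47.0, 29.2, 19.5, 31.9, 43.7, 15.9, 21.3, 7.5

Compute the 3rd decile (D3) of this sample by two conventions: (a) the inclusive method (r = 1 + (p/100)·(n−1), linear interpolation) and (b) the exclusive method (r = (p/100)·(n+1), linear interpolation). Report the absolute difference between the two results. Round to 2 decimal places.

Sorted: 7.5, 15.9, 19.5, 21.3, 23.2, 29.2, 31.9, 37.7, 43.7, 47.0.
n = 10.
(a) r = 3.7; between ranks 3 (19.5) and 4 (21.3): 20.76.
(b) r = 3.3; between ranks 3 (19.5) and 4 (21.3): 20.04.
|20.76 − 20.04| = 0.72.

0.72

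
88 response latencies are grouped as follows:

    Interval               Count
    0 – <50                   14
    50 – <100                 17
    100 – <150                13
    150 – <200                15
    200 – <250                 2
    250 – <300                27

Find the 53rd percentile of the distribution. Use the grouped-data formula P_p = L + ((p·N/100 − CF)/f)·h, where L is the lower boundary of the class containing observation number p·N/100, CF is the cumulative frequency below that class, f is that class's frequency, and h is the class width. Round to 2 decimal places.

158.80

N = 88; target position k = 53/100 · 88 = 46.64.
Cumulative frequencies: 14, 31, 44, 59, 61, 88.
Observation 46.64 falls in the class 150 – <200.
L = 150, CF = 44, f = 15, h = 50.
P53 = 150 + ((46.64 − 44)/15)·50 = 150 + 8.8 = 158.8.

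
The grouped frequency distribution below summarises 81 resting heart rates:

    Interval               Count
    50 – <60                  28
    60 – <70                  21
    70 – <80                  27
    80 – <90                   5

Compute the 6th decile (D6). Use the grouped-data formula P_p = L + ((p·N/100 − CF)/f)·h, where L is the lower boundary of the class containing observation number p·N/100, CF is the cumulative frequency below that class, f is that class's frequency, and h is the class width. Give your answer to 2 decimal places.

N = 81; target position k = 60/100 · 81 = 48.6.
Cumulative frequencies: 28, 49, 76, 81.
Observation 48.6 falls in the class 60 – <70.
L = 60, CF = 28, f = 21, h = 10.
P60 = 60 + ((48.6 − 28)/21)·10 = 60 + 9.80952 = 69.8095.

69.81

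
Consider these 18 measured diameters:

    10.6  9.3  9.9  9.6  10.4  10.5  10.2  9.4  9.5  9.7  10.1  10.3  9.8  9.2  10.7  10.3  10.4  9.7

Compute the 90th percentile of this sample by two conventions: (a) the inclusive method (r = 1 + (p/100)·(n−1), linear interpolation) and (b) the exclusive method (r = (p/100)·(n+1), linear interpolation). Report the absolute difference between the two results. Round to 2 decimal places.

Sorted: 9.2, 9.3, 9.4, 9.5, 9.6, 9.7, 9.7, 9.8, 9.9, 10.1, 10.2, 10.3, 10.3, 10.4, 10.4, 10.5, 10.6, 10.7.
n = 18.
(a) r = 16.3; between ranks 16 (10.5) and 17 (10.6): 10.53.
(b) r = 17.1; between ranks 17 (10.6) and 18 (10.7): 10.61.
|10.53 − 10.61| = 0.08.

0.08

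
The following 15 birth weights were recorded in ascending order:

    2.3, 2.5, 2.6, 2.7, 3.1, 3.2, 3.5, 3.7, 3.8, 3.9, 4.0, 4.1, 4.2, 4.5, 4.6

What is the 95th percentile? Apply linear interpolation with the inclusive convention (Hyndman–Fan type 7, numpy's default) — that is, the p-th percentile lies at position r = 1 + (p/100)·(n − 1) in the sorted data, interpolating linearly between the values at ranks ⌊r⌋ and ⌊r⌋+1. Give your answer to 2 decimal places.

n = 15.
r = 1 + (95/100)·(15 − 1) = 1 + 13.3 = 14.3.
Rank 14 is 4.5 and rank 15 is 4.6.
Interpolate: 4.5 + 0.3·(4.6 − 4.5) = 4.5 + 0.3·0.1 = 4.53.

4.53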